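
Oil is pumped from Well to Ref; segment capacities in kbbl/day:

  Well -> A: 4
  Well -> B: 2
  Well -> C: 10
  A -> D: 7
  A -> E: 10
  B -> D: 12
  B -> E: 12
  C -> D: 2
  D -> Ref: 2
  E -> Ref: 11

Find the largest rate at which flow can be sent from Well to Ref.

8

Augment Well→A→D→Ref: bottleneck 2, flow now 2.
Augment Well→A→E→Ref: bottleneck 2, flow now 4.
Augment Well→B→E→Ref: bottleneck 2, flow now 6.
Augment Well→C→D→A→E→Ref: bottleneck 2, flow now 8. (uses reverse residual edge)
No augmenting path remains; maximum flow = 8.
In the residual graph, reachable from Well: {Well, C}.
Min-cut edges: Well→A (4), Well→B (2), C→D (2); capacity 4 + 2 + 2 = 8.
This cut is saturated, so no flow can exceed 8.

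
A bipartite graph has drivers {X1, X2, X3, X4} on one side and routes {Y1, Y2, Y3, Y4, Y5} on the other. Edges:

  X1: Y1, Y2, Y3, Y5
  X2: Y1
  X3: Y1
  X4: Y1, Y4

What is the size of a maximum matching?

3

Unit-capacity flow: source→left, listed edges, right→sink; max matching = max flow.
Augmenting path X1→Y1 (+1); matched 1.
Augmenting path X4→Y4 (+1); matched 2.
Augmenting path X2→Y1→X1→Y2 (+1); matched 3.
No augmenting path remains; maximum matching = 3.
König certificate: {X1, X4, Y1} is a vertex cover of size 3 (every listed pair touches it), so no matching can be larger.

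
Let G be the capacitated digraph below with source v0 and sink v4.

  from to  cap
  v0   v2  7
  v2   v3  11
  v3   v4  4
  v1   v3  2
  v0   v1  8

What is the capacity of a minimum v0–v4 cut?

4

Augment v0→v1→v3→v4: bottleneck 2, flow now 2.
Augment v0→v2→v3→v4: bottleneck 2, flow now 4.
No augmenting path remains; maximum flow = 4.
By max-flow min-cut, the minimum cut capacity equals the max flow.
In the residual graph, reachable from v0: {v0, v1, v2, v3}.
Min-cut edges: v3→v4 (4); capacity 4 = 4.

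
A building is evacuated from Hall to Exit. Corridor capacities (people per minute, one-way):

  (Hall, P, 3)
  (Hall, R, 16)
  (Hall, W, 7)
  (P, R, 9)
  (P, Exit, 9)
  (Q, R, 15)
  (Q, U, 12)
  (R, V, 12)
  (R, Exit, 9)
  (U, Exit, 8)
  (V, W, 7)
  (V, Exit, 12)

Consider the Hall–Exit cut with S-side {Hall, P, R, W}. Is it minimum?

No — its capacity is 30, but the minimum cut has capacity 19.

Given cut capacity: 9 + 12 + 9 = 30.
Augment Hall→P→Exit: bottleneck 3, flow now 3.
Augment Hall→R→Exit: bottleneck 9, flow now 12.
Augment Hall→R→V→Exit: bottleneck 7, flow now 19.
No augmenting path remains; maximum flow = 19.
In the residual graph, reachable from Hall: {Hall, W}.
Min-cut edges: Hall→P (3), Hall→R (16); capacity 3 + 16 = 19.
Cut capacity 30 exceeds the max flow 19, so it is not minimum.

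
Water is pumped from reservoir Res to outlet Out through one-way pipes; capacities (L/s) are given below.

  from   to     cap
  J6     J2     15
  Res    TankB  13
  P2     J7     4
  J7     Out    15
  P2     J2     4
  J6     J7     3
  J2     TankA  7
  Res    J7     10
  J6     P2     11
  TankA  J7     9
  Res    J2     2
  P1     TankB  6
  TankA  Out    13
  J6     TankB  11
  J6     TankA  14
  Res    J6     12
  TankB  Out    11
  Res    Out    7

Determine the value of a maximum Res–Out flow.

42

Augment Res→Out: bottleneck 7, flow now 7.
Augment Res→TankB→Out: bottleneck 11, flow now 18.
Augment Res→J7→Out: bottleneck 10, flow now 28.
Augment Res→J6→TankA→Out: bottleneck 12, flow now 40.
Augment Res→J2→TankA→Out: bottleneck 1, flow now 41.
Augment Res→J2→TankA→J7→Out: bottleneck 1, flow now 42.
No augmenting path remains; maximum flow = 42.
In the residual graph, reachable from Res: {Res, TankB}.
Min-cut edges: Res→J6 (12), Res→J2 (2), Res→J7 (10), Res→Out (7), TankB→Out (11); capacity 12 + 2 + 10 + 7 + 11 = 42.
This cut is saturated, so no flow can exceed 42.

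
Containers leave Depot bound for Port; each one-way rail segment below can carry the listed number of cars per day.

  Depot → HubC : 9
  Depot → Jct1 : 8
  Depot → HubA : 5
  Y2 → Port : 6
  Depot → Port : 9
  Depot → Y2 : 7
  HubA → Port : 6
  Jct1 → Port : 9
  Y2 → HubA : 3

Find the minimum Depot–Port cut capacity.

29

Augment Depot→Port: bottleneck 9, flow now 9.
Augment Depot→Y2→Port: bottleneck 6, flow now 15.
Augment Depot→HubA→Port: bottleneck 5, flow now 20.
Augment Depot→Jct1→Port: bottleneck 8, flow now 28.
Augment Depot→Y2→HubA→Port: bottleneck 1, flow now 29.
No augmenting path remains; maximum flow = 29.
By max-flow min-cut, the minimum cut capacity equals the max flow.
In the residual graph, reachable from Depot: {Depot, HubC}.
Min-cut edges: Depot→Y2 (7), Depot→HubA (5), Depot→Jct1 (8), Depot→Port (9); capacity 7 + 5 + 8 + 9 = 29.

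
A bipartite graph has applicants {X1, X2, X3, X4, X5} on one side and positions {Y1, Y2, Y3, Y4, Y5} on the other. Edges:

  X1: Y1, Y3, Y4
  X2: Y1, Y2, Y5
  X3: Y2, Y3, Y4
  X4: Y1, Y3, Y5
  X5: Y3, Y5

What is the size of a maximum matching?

Unit-capacity flow: source→left, listed edges, right→sink; max matching = max flow.
Augmenting path X1→Y1 (+1); matched 1.
Augmenting path X2→Y2 (+1); matched 2.
Augmenting path X3→Y3 (+1); matched 3.
Augmenting path X4→Y5 (+1); matched 4.
Augmenting path X5→Y3→X3→Y4 (+1); matched 5.
No augmenting path remains; maximum matching = 5.
König certificate: {X1, X2, X3, X4, X5} is a vertex cover of size 5 (every listed pair touches it), so no matching can be larger.

5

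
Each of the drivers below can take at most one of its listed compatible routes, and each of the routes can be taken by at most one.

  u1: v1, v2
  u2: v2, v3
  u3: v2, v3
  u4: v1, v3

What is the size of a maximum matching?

3

Unit-capacity flow: source→left, listed edges, right→sink; max matching = max flow.
Augmenting path u1→v1 (+1); matched 1.
Augmenting path u2→v2 (+1); matched 2.
Augmenting path u3→v3 (+1); matched 3.
No augmenting path remains; maximum matching = 3.
König certificate: {v1, v2, v3} is a vertex cover of size 3 (every listed pair touches it), so no matching can be larger.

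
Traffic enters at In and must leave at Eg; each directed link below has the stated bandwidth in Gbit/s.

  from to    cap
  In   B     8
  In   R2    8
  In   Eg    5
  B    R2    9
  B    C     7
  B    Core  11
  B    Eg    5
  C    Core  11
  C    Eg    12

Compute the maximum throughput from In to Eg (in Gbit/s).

Augment In→Eg: bottleneck 5, flow now 5.
Augment In→B→Eg: bottleneck 5, flow now 10.
Augment In→B→C→Eg: bottleneck 3, flow now 13.
No augmenting path remains; maximum flow = 13.
In the residual graph, reachable from In: {In, R2}.
Min-cut edges: In→B (8), In→Eg (5); capacity 8 + 5 = 13.
This cut is saturated, so no flow can exceed 13.

13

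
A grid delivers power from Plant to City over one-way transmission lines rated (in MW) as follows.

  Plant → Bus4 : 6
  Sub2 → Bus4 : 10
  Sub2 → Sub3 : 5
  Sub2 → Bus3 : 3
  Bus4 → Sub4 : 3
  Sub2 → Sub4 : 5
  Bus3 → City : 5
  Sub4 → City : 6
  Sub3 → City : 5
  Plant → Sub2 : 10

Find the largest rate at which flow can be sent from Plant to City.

Augment Plant→Bus4→Sub4→City: bottleneck 3, flow now 3.
Augment Plant→Sub2→Sub4→City: bottleneck 3, flow now 6.
Augment Plant→Sub2→Sub3→City: bottleneck 5, flow now 11.
Augment Plant→Sub2→Bus3→City: bottleneck 2, flow now 13.
No augmenting path remains; maximum flow = 13.
In the residual graph, reachable from Plant: {Plant, Bus4}.
Min-cut edges: Plant→Sub2 (10), Bus4→Sub4 (3); capacity 10 + 3 = 13.
This cut is saturated, so no flow can exceed 13.

13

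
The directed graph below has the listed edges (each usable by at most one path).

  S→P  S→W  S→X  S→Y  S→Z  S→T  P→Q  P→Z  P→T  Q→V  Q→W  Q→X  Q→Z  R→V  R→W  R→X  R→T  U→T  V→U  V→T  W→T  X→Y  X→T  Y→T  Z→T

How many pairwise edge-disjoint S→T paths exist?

Assign every edge capacity 1; by Menger, the answer equals the max flow.
Path S→T (+1); total 1.
Path S→P→T (+1); total 2.
Path S→W→T (+1); total 3.
Path S→X→T (+1); total 4.
Path S→Y→T (+1); total 5.
Path S→Z→T (+1); total 6.
No residual S→T path; max flow = 6.
Certifying cut of size 6: {S→P, S→T, S→W, S→X, S→Y, S→Z}.

6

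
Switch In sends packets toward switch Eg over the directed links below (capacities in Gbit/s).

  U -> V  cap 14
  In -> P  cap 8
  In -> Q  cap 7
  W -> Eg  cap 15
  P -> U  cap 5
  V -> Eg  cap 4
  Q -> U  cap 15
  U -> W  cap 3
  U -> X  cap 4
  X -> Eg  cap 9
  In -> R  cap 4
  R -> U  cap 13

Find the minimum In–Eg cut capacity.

Augment In→P→U→V→Eg: bottleneck 4, flow now 4.
Augment In→P→U→W→Eg: bottleneck 1, flow now 5.
Augment In→Q→U→W→Eg: bottleneck 2, flow now 7.
Augment In→Q→U→X→Eg: bottleneck 4, flow now 11.
No augmenting path remains; maximum flow = 11.
By max-flow min-cut, the minimum cut capacity equals the max flow.
In the residual graph, reachable from In: {In, P, Q, R, U, V}.
Min-cut edges: U→W (3), U→X (4), V→Eg (4); capacity 3 + 4 + 4 = 11.

11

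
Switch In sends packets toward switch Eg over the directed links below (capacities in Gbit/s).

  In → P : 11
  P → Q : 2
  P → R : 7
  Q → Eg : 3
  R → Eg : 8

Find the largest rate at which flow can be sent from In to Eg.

9

Augment In→P→Q→Eg: bottleneck 2, flow now 2.
Augment In→P→R→Eg: bottleneck 7, flow now 9.
No augmenting path remains; maximum flow = 9.
In the residual graph, reachable from In: {In, P}.
Min-cut edges: P→Q (2), P→R (7); capacity 2 + 7 = 9.
This cut is saturated, so no flow can exceed 9.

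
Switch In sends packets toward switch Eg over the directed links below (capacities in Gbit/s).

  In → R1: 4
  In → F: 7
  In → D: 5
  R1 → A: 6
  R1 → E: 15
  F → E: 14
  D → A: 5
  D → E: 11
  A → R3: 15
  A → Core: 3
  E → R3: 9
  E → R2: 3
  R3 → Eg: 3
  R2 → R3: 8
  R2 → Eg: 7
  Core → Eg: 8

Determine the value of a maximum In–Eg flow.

Augment In→R1→A→R3→Eg: bottleneck 3, flow now 3.
Augment In→R1→A→Core→Eg: bottleneck 1, flow now 4.
Augment In→F→E→R2→Eg: bottleneck 3, flow now 7.
Augment In→D→A→Core→Eg: bottleneck 2, flow now 9.
No augmenting path remains; maximum flow = 9.
In the residual graph, reachable from In: {In, R1, F, D, A, E, R3}.
Min-cut edges: A→Core (3), E→R2 (3), R3→Eg (3); capacity 3 + 3 + 3 = 9.
This cut is saturated, so no flow can exceed 9.

9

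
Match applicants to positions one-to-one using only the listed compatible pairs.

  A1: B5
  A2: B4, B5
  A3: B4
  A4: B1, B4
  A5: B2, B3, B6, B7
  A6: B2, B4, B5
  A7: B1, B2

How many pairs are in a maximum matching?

5

Unit-capacity flow: source→left, listed edges, right→sink; max matching = max flow.
Augmenting path A1→B5 (+1); matched 1.
Augmenting path A2→B4 (+1); matched 2.
Augmenting path A4→B1 (+1); matched 3.
Augmenting path A5→B2 (+1); matched 4.
Augmenting path A6→B2→A5→B3 (+1); matched 5.
No augmenting path remains; maximum matching = 5.
König certificate: {A5, B1, B2, B4, B5} is a vertex cover of size 5 (every listed pair touches it), so no matching can be larger.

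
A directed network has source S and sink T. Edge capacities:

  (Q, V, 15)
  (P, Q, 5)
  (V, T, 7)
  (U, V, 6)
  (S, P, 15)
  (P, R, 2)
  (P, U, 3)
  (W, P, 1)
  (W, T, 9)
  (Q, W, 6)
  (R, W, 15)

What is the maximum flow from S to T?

Augment S→P→Q→V→T: bottleneck 5, flow now 5.
Augment S→P→R→W→T: bottleneck 2, flow now 7.
Augment S→P→U→V→T: bottleneck 2, flow now 9.
Augment S→P→U→V→Q→W→T: bottleneck 1, flow now 10. (uses reverse residual edge)
No augmenting path remains; maximum flow = 10.
In the residual graph, reachable from S: {S, P}.
Min-cut edges: P→Q (5), P→R (2), P→U (3); capacity 5 + 2 + 3 = 10.
This cut is saturated, so no flow can exceed 10.

10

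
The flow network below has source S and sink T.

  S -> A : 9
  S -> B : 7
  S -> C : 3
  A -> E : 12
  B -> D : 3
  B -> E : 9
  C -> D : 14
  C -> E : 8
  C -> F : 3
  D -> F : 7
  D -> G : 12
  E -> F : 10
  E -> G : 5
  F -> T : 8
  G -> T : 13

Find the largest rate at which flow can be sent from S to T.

Augment S→C→F→T: bottleneck 3, flow now 3.
Augment S→A→E→F→T: bottleneck 5, flow now 8.
Augment S→A→E→G→T: bottleneck 4, flow now 12.
Augment S→B→D→G→T: bottleneck 3, flow now 15.
Augment S→B→E→G→T: bottleneck 1, flow now 16.
Augment S→B→E→F→C→D→G→T: bottleneck 3, flow now 19. (uses reverse residual edge)
No augmenting path remains; maximum flow = 19.
In the residual graph, reachable from S: {S}.
Min-cut edges: S→A (9), S→B (7), S→C (3); capacity 9 + 7 + 3 = 19.
This cut is saturated, so no flow can exceed 19.

19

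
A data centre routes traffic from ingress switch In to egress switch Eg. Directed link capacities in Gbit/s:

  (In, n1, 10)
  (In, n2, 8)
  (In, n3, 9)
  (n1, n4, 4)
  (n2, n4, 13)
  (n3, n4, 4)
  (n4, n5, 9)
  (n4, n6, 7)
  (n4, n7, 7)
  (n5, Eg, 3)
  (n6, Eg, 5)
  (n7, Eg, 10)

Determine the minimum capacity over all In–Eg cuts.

15

Augment In→n1→n4→n5→Eg: bottleneck 3, flow now 3.
Augment In→n1→n4→n6→Eg: bottleneck 1, flow now 4.
Augment In→n2→n4→n6→Eg: bottleneck 4, flow now 8.
Augment In→n2→n4→n7→Eg: bottleneck 4, flow now 12.
Augment In→n3→n4→n7→Eg: bottleneck 3, flow now 15.
No augmenting path remains; maximum flow = 15.
By max-flow min-cut, the minimum cut capacity equals the max flow.
In the residual graph, reachable from In: {In, n1, n2, n3, n4, n5, n6}.
Min-cut edges: n4→n7 (7), n5→Eg (3), n6→Eg (5); capacity 7 + 3 + 5 = 15.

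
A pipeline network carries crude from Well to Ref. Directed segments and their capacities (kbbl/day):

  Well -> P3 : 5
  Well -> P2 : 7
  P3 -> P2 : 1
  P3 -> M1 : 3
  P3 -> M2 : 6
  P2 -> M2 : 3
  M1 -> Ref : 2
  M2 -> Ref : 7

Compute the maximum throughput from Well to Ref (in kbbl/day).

8

Augment Well→P3→M1→Ref: bottleneck 2, flow now 2.
Augment Well→P3→M2→Ref: bottleneck 3, flow now 5.
Augment Well→P2→M2→Ref: bottleneck 3, flow now 8.
No augmenting path remains; maximum flow = 8.
In the residual graph, reachable from Well: {Well, P2}.
Min-cut edges: Well→P3 (5), P2→M2 (3); capacity 5 + 3 = 8.
This cut is saturated, so no flow can exceed 8.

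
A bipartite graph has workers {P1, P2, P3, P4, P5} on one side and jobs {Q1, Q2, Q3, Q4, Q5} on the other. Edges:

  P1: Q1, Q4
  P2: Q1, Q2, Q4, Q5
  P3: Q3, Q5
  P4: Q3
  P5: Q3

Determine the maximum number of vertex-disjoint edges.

4

Unit-capacity flow: source→left, listed edges, right→sink; max matching = max flow.
Augmenting path P1→Q1 (+1); matched 1.
Augmenting path P2→Q2 (+1); matched 2.
Augmenting path P3→Q3 (+1); matched 3.
Augmenting path P4→Q3→P3→Q5 (+1); matched 4.
No augmenting path remains; maximum matching = 4.
König certificate: {P1, P2, P3, Q3} is a vertex cover of size 4 (every listed pair touches it), so no matching can be larger.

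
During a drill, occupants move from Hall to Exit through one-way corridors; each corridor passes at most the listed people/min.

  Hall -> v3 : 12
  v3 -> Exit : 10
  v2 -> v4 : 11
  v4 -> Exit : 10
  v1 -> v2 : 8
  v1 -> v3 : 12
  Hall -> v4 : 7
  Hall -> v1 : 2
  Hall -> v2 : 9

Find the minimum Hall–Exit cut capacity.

Augment Hall→v3→Exit: bottleneck 10, flow now 10.
Augment Hall→v4→Exit: bottleneck 7, flow now 17.
Augment Hall→v2→v4→Exit: bottleneck 3, flow now 20.
No augmenting path remains; maximum flow = 20.
By max-flow min-cut, the minimum cut capacity equals the max flow.
In the residual graph, reachable from Hall: {Hall, v1, v2, v3, v4}.
Min-cut edges: v3→Exit (10), v4→Exit (10); capacity 10 + 10 = 20.

20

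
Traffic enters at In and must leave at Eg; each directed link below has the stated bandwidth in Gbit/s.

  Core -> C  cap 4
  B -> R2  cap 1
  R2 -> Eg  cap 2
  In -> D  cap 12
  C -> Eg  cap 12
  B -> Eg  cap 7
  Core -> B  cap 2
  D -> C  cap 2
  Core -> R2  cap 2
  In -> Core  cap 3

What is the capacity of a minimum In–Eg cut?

5

Augment In→D→C→Eg: bottleneck 2, flow now 2.
Augment In→Core→B→Eg: bottleneck 2, flow now 4.
Augment In→Core→C→Eg: bottleneck 1, flow now 5.
No augmenting path remains; maximum flow = 5.
By max-flow min-cut, the minimum cut capacity equals the max flow.
In the residual graph, reachable from In: {In, D}.
Min-cut edges: In→Core (3), D→C (2); capacity 3 + 2 = 5.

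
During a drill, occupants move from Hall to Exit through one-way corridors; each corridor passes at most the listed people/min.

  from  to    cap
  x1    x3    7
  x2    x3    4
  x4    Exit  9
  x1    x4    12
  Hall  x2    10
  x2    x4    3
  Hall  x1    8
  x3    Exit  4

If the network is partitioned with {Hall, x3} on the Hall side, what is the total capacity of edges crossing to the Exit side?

22

Edges leaving {Hall, x3}: Hall→x1 (8), Hall→x2 (10), x3→Exit (4).
Cut capacity = 8 + 10 + 4 = 22.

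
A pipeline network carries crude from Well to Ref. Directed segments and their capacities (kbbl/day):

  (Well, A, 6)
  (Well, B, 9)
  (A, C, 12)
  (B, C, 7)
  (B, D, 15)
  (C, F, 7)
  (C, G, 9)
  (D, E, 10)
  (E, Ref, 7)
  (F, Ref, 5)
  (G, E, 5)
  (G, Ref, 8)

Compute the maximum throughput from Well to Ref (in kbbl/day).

15

Augment Well→A→C→F→Ref: bottleneck 5, flow now 5.
Augment Well→A→C→G→Ref: bottleneck 1, flow now 6.
Augment Well→B→C→G→Ref: bottleneck 7, flow now 13.
Augment Well→B→D→E→Ref: bottleneck 2, flow now 15.
No augmenting path remains; maximum flow = 15.
In the residual graph, reachable from Well: {Well}.
Min-cut edges: Well→A (6), Well→B (9); capacity 6 + 9 = 15.
This cut is saturated, so no flow can exceed 15.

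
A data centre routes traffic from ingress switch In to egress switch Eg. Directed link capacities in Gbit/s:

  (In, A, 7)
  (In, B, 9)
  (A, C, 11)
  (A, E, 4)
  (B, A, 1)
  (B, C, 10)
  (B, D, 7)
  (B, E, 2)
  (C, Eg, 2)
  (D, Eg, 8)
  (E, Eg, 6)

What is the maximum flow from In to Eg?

Augment In→A→C→Eg: bottleneck 2, flow now 2.
Augment In→A→E→Eg: bottleneck 4, flow now 6.
Augment In→B→D→Eg: bottleneck 7, flow now 13.
Augment In→B→E→Eg: bottleneck 2, flow now 15.
No augmenting path remains; maximum flow = 15.
In the residual graph, reachable from In: {In, A, C}.
Min-cut edges: In→B (9), A→E (4), C→Eg (2); capacity 9 + 4 + 2 = 15.
This cut is saturated, so no flow can exceed 15.

15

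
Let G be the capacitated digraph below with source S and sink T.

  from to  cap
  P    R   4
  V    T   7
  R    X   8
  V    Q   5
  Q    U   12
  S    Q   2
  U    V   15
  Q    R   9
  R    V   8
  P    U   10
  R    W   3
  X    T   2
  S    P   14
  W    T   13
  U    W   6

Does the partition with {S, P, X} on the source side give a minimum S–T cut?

Given cut capacity: 2 + 4 + 10 + 2 = 18.
Augment S→P→R→V→T: bottleneck 4, flow now 4.
Augment S→P→U→V→T: bottleneck 3, flow now 7.
Augment S→P→U→W→T: bottleneck 6, flow now 13.
Augment S→Q→R→W→T: bottleneck 2, flow now 15.
Augment S→P→U→V→R→W→T: bottleneck 1, flow now 16. (uses reverse residual edge)
No augmenting path remains; maximum flow = 16.
In the residual graph, reachable from S: {S}.
Min-cut edges: S→P (14), S→Q (2); capacity 14 + 2 = 16.
Cut capacity 18 exceeds the max flow 16, so it is not minimum.

No — its capacity is 18, but the minimum cut has capacity 16.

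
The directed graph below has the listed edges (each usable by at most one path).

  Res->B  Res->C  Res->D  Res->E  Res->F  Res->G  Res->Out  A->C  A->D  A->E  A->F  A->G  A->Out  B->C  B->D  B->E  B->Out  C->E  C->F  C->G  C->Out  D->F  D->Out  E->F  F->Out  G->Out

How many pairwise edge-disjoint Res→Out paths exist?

Assign every edge capacity 1; by Menger, the answer equals the max flow.
Path Res→Out (+1); total 1.
Path Res→B→Out (+1); total 2.
Path Res→C→Out (+1); total 3.
Path Res→D→Out (+1); total 4.
Path Res→F→Out (+1); total 5.
Path Res→G→Out (+1); total 6.
No residual Res→Out path; max flow = 6.
Certifying cut of size 6: {F→Out, Res→B, Res→C, Res→D, Res→G, Res→Out}.

6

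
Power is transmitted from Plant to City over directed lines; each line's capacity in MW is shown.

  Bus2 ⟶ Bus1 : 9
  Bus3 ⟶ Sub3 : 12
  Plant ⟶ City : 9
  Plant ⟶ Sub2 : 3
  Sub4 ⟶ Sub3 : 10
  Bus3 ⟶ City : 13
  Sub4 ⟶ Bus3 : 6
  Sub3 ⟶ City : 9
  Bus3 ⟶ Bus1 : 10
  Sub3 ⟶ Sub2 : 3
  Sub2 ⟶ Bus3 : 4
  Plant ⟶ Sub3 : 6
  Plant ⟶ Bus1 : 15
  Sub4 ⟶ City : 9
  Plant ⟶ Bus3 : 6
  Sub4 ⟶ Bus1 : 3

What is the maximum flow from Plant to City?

Augment Plant→City: bottleneck 9, flow now 9.
Augment Plant→Bus3→City: bottleneck 6, flow now 15.
Augment Plant→Sub3→City: bottleneck 6, flow now 21.
Augment Plant→Sub2→Bus3→City: bottleneck 3, flow now 24.
No augmenting path remains; maximum flow = 24.
In the residual graph, reachable from Plant: {Plant, Bus1}.
Min-cut edges: Plant→Sub2 (3), Plant→Bus3 (6), Plant→Sub3 (6), Plant→City (9); capacity 3 + 6 + 6 + 9 = 24.
This cut is saturated, so no flow can exceed 24.

24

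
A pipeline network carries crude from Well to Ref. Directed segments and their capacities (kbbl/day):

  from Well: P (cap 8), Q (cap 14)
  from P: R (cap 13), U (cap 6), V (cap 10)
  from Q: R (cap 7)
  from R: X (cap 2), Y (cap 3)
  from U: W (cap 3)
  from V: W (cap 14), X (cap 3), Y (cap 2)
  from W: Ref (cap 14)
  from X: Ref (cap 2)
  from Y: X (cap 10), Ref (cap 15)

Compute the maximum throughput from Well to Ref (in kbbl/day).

Augment Well→P→R→X→Ref: bottleneck 2, flow now 2.
Augment Well→P→R→Y→Ref: bottleneck 3, flow now 5.
Augment Well→P→U→W→Ref: bottleneck 3, flow now 8.
Augment Well→Q→R→P→V→W→Ref: bottleneck 5, flow now 13. (uses reverse residual edge)
No augmenting path remains; maximum flow = 13.
In the residual graph, reachable from Well: {Well, Q, R}.
Min-cut edges: Well→P (8), R→X (2), R→Y (3); capacity 8 + 2 + 3 = 13.
This cut is saturated, so no flow can exceed 13.

13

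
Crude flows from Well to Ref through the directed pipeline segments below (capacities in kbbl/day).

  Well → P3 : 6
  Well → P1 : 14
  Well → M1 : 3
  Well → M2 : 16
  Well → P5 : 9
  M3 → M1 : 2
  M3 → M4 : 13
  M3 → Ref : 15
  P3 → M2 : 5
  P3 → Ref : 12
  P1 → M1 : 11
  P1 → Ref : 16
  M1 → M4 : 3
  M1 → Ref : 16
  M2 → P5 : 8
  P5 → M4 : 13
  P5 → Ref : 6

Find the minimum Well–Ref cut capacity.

29

Augment Well→P3→Ref: bottleneck 6, flow now 6.
Augment Well→P1→Ref: bottleneck 14, flow now 20.
Augment Well→M1→Ref: bottleneck 3, flow now 23.
Augment Well→P5→Ref: bottleneck 6, flow now 29.
No augmenting path remains; maximum flow = 29.
By max-flow min-cut, the minimum cut capacity equals the max flow.
In the residual graph, reachable from Well: {Well, M2, P5, M4}.
Min-cut edges: Well→P3 (6), Well→P1 (14), Well→M1 (3), P5→Ref (6); capacity 6 + 14 + 3 + 6 = 29.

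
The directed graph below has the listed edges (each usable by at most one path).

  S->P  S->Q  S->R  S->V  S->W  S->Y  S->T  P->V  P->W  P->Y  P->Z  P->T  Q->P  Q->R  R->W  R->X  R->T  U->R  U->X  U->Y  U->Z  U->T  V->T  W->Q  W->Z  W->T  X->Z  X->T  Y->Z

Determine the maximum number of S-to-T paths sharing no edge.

Assign every edge capacity 1; by Menger, the answer equals the max flow.
Path S→T (+1); total 1.
Path S→P→T (+1); total 2.
Path S→R→T (+1); total 3.
Path S→V→T (+1); total 4.
Path S→W→T (+1); total 5.
Path S→Q→R→X→T (+1); total 6.
No residual S→T path; max flow = 6.
Certifying cut of size 6: {S→P, S→Q, S→R, S→T, S→V, S→W}.

6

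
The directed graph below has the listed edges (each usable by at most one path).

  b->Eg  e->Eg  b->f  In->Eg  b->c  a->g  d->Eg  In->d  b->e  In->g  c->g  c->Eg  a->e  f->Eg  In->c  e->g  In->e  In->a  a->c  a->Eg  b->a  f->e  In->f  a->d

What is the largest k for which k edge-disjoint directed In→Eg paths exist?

6

Assign every edge capacity 1; by Menger, the answer equals the max flow.
Path In→Eg (+1); total 1.
Path In→a→Eg (+1); total 2.
Path In→c→Eg (+1); total 3.
Path In→d→Eg (+1); total 4.
Path In→e→Eg (+1); total 5.
Path In→f→Eg (+1); total 6.
No residual In→Eg path; max flow = 6.
Certifying cut of size 6: {In→Eg, In→a, In→c, In→d, In→e, In→f}.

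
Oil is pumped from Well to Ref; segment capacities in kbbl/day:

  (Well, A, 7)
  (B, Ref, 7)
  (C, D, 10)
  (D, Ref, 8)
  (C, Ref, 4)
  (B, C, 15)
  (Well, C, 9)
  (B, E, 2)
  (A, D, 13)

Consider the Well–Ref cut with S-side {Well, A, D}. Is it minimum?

No — its capacity is 17, but the minimum cut has capacity 12.

Given cut capacity: 9 + 8 = 17.
Augment Well→C→Ref: bottleneck 4, flow now 4.
Augment Well→A→D→Ref: bottleneck 7, flow now 11.
Augment Well→C→D→Ref: bottleneck 1, flow now 12.
No augmenting path remains; maximum flow = 12.
In the residual graph, reachable from Well: {Well, A, C, D}.
Min-cut edges: C→Ref (4), D→Ref (8); capacity 4 + 8 = 12.
Cut capacity 17 exceeds the max flow 12, so it is not minimum.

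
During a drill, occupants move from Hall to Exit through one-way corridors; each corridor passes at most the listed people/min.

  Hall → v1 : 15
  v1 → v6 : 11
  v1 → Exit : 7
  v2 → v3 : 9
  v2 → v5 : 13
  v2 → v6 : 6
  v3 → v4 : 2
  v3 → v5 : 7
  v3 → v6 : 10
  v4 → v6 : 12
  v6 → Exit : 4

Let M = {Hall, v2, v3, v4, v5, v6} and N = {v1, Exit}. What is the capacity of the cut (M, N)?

19

Edges leaving {Hall, v2, v3, v4, v5, v6}: Hall→v1 (15), v6→Exit (4).
Cut capacity = 15 + 4 = 19.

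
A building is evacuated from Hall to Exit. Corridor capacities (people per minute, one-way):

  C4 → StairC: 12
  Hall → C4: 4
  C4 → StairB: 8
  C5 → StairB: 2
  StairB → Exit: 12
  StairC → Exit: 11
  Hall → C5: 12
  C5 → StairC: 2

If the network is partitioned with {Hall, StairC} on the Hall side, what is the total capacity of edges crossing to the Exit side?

27

Edges leaving {Hall, StairC}: Hall→C5 (12), Hall→C4 (4), StairC→Exit (11).
Cut capacity = 12 + 4 + 11 = 27.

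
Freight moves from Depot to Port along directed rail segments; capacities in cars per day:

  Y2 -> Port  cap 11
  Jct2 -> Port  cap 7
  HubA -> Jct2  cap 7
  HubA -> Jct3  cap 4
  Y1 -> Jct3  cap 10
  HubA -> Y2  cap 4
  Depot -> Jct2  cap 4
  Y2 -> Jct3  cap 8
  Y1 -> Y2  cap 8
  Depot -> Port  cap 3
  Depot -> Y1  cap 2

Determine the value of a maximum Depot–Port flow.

Augment Depot→Port: bottleneck 3, flow now 3.
Augment Depot→Jct2→Port: bottleneck 4, flow now 7.
Augment Depot→Y1→Y2→Port: bottleneck 2, flow now 9.
No augmenting path remains; maximum flow = 9.
In the residual graph, reachable from Depot: {Depot}.
Min-cut edges: Depot→Y1 (2), Depot→Jct2 (4), Depot→Port (3); capacity 2 + 4 + 3 = 9.
This cut is saturated, so no flow can exceed 9.

9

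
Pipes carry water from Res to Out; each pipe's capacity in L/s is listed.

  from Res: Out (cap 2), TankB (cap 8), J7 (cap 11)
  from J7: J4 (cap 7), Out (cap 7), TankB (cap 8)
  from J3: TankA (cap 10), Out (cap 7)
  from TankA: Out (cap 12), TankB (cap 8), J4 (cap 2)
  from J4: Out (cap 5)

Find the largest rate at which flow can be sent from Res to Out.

13

Augment Res→Out: bottleneck 2, flow now 2.
Augment Res→J7→Out: bottleneck 7, flow now 9.
Augment Res→J7→J4→Out: bottleneck 4, flow now 13.
No augmenting path remains; maximum flow = 13.
In the residual graph, reachable from Res: {Res, TankB}.
Min-cut edges: Res→J7 (11), Res→Out (2); capacity 11 + 2 = 13.
This cut is saturated, so no flow can exceed 13.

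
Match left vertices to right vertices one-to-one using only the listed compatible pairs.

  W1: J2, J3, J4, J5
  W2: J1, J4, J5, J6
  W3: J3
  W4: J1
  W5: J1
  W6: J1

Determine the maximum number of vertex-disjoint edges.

Unit-capacity flow: source→left, listed edges, right→sink; max matching = max flow.
Augmenting path W1→J2 (+1); matched 1.
Augmenting path W2→J1 (+1); matched 2.
Augmenting path W3→J3 (+1); matched 3.
Augmenting path W4→J1→W2→J4 (+1); matched 4.
No augmenting path remains; maximum matching = 4.
König certificate: {W1, W2, W3, J1} is a vertex cover of size 4 (every listed pair touches it), so no matching can be larger.

4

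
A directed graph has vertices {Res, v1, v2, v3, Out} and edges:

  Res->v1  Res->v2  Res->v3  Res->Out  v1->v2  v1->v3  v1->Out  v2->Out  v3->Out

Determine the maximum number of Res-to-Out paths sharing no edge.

Assign every edge capacity 1; by Menger, the answer equals the max flow.
Path Res→Out (+1); total 1.
Path Res→v1→Out (+1); total 2.
Path Res→v2→Out (+1); total 3.
Path Res→v3→Out (+1); total 4.
No residual Res→Out path; max flow = 4.
Certifying cut of size 4: {Res→Out, Res→v1, Res→v2, Res→v3}.

4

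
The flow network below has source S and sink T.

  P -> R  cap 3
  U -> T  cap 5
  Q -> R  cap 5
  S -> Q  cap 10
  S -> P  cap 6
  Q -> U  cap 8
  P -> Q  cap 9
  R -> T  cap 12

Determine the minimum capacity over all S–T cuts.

Augment S→P→R→T: bottleneck 3, flow now 3.
Augment S→Q→R→T: bottleneck 5, flow now 8.
Augment S→Q→U→T: bottleneck 5, flow now 13.
No augmenting path remains; maximum flow = 13.
By max-flow min-cut, the minimum cut capacity equals the max flow.
In the residual graph, reachable from S: {S, P, Q, U}.
Min-cut edges: P→R (3), Q→R (5), U→T (5); capacity 3 + 5 + 5 = 13.

13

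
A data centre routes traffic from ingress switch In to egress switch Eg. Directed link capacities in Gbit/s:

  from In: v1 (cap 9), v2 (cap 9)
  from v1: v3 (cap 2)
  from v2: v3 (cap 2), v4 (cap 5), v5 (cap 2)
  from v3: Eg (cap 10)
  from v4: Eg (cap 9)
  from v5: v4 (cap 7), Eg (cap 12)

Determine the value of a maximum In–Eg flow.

11

Augment In→v1→v3→Eg: bottleneck 2, flow now 2.
Augment In→v2→v3→Eg: bottleneck 2, flow now 4.
Augment In→v2→v4→Eg: bottleneck 5, flow now 9.
Augment In→v2→v5→Eg: bottleneck 2, flow now 11.
No augmenting path remains; maximum flow = 11.
In the residual graph, reachable from In: {In, v1}.
Min-cut edges: In→v2 (9), v1→v3 (2); capacity 9 + 2 = 11.
This cut is saturated, so no flow can exceed 11.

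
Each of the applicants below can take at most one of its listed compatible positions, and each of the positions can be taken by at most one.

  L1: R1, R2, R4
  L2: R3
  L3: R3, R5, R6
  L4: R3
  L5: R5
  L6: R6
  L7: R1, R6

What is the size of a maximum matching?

Unit-capacity flow: source→left, listed edges, right→sink; max matching = max flow.
Augmenting path L1→R1 (+1); matched 1.
Augmenting path L2→R3 (+1); matched 2.
Augmenting path L3→R5 (+1); matched 3.
Augmenting path L6→R6 (+1); matched 4.
Augmenting path L7→R1→L1→R2 (+1); matched 5.
No augmenting path remains; maximum matching = 5.
König certificate: {L1, L7, R3, R5, R6} is a vertex cover of size 5 (every listed pair touches it), so no matching can be larger.

5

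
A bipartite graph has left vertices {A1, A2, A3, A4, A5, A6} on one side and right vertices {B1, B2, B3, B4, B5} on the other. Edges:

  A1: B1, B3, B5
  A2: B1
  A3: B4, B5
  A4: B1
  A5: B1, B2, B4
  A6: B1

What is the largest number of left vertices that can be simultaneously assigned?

Unit-capacity flow: source→left, listed edges, right→sink; max matching = max flow.
Augmenting path A1→B1 (+1); matched 1.
Augmenting path A3→B4 (+1); matched 2.
Augmenting path A5→B2 (+1); matched 3.
Augmenting path A2→B1→A1→B3 (+1); matched 4.
No augmenting path remains; maximum matching = 4.
König certificate: {A1, A3, A5, B1} is a vertex cover of size 4 (every listed pair touches it), so no matching can be larger.

4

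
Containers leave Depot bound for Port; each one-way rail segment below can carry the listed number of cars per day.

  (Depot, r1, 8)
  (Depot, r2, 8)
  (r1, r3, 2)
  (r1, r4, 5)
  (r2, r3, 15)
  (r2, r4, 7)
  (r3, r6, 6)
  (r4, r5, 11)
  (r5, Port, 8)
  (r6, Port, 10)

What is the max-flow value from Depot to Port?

14

Augment Depot→r1→r3→r6→Port: bottleneck 2, flow now 2.
Augment Depot→r1→r4→r5→Port: bottleneck 5, flow now 7.
Augment Depot→r2→r3→r6→Port: bottleneck 4, flow now 11.
Augment Depot→r2→r4→r5→Port: bottleneck 3, flow now 14.
No augmenting path remains; maximum flow = 14.
In the residual graph, reachable from Depot: {Depot, r1, r2, r3, r4, r5}.
Min-cut edges: r3→r6 (6), r5→Port (8); capacity 6 + 8 = 14.
This cut is saturated, so no flow can exceed 14.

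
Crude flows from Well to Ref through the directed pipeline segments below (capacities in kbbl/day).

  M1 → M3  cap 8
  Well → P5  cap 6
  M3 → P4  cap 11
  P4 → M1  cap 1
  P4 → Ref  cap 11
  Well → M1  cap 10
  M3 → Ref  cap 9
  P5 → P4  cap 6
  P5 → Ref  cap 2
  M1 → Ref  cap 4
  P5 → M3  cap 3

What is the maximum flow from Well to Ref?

Augment Well→P5→Ref: bottleneck 2, flow now 2.
Augment Well→M1→Ref: bottleneck 4, flow now 6.
Augment Well→P5→M3→Ref: bottleneck 3, flow now 9.
Augment Well→P5→P4→Ref: bottleneck 1, flow now 10.
Augment Well→M1→M3→Ref: bottleneck 6, flow now 16.
No augmenting path remains; maximum flow = 16.
In the residual graph, reachable from Well: {Well}.
Min-cut edges: Well→P5 (6), Well→M1 (10); capacity 6 + 10 = 16.
This cut is saturated, so no flow can exceed 16.

16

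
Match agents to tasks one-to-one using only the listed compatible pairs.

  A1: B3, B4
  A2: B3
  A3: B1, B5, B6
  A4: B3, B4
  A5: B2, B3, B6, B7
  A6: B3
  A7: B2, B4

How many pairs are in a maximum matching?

Unit-capacity flow: source→left, listed edges, right→sink; max matching = max flow.
Augmenting path A1→B3 (+1); matched 1.
Augmenting path A3→B1 (+1); matched 2.
Augmenting path A4→B4 (+1); matched 3.
Augmenting path A5→B2 (+1); matched 4.
Augmenting path A7→B2→A5→B6 (+1); matched 5.
No augmenting path remains; maximum matching = 5.
König certificate: {A3, A5, A7, B3, B4} is a vertex cover of size 5 (every listed pair touches it), so no matching can be larger.

5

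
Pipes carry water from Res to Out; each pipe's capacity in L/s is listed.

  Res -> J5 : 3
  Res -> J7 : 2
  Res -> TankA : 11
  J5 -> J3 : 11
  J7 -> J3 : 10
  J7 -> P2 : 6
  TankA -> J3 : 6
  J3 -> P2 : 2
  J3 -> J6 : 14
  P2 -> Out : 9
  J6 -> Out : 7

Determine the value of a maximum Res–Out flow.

11

Augment Res→J7→P2→Out: bottleneck 2, flow now 2.
Augment Res→J5→J3→P2→Out: bottleneck 2, flow now 4.
Augment Res→J5→J3→J6→Out: bottleneck 1, flow now 5.
Augment Res→TankA→J3→J6→Out: bottleneck 6, flow now 11.
No augmenting path remains; maximum flow = 11.
In the residual graph, reachable from Res: {Res, TankA}.
Min-cut edges: Res→J5 (3), Res→J7 (2), TankA→J3 (6); capacity 3 + 2 + 6 = 11.
This cut is saturated, so no flow can exceed 11.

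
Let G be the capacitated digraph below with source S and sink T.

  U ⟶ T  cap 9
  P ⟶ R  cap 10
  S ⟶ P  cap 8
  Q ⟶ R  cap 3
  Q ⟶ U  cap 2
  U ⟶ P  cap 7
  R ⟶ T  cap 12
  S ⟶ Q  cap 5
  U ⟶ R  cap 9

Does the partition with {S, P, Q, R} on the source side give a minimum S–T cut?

No — its capacity is 14, but the minimum cut has capacity 13.

Given cut capacity: 2 + 12 = 14.
Augment S→P→R→T: bottleneck 8, flow now 8.
Augment S→Q→R→T: bottleneck 3, flow now 11.
Augment S→Q→U→T: bottleneck 2, flow now 13.
No augmenting path remains; maximum flow = 13.
In the residual graph, reachable from S: {S}.
Min-cut edges: S→P (8), S→Q (5); capacity 8 + 5 = 13.
Cut capacity 14 exceeds the max flow 13, so it is not minimum.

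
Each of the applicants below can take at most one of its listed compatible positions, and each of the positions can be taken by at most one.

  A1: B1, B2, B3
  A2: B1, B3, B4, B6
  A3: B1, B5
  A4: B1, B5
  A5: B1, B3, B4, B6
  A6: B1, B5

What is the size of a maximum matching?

Unit-capacity flow: source→left, listed edges, right→sink; max matching = max flow.
Augmenting path A1→B1 (+1); matched 1.
Augmenting path A2→B3 (+1); matched 2.
Augmenting path A3→B5 (+1); matched 3.
Augmenting path A5→B4 (+1); matched 4.
Augmenting path A4→B1→A1→B2 (+1); matched 5.
No augmenting path remains; maximum matching = 5.
König certificate: {A1, A2, A5, B1, B5} is a vertex cover of size 5 (every listed pair touches it), so no matching can be larger.

5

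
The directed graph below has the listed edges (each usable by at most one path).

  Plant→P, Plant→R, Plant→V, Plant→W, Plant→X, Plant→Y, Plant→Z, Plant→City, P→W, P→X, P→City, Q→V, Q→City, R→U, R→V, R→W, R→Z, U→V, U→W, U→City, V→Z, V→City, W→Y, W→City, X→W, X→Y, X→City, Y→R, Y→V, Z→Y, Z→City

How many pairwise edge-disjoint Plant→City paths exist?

Assign every edge capacity 1; by Menger, the answer equals the max flow.
Path Plant→City (+1); total 1.
Path Plant→P→City (+1); total 2.
Path Plant→V→City (+1); total 3.
Path Plant→W→City (+1); total 4.
Path Plant→X→City (+1); total 5.
Path Plant→Z→City (+1); total 6.
Path Plant→R→U→City (+1); total 7.
No residual Plant→City path; max flow = 7.
Certifying cut of size 7: {Plant→City, Plant→P, Plant→X, R→U, V→City, W→City, Z→City}.

7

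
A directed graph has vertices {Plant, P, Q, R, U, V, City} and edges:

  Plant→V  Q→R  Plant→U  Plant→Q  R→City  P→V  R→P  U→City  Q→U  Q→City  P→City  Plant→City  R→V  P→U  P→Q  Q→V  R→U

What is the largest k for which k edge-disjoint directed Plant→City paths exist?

Assign every edge capacity 1; by Menger, the answer equals the max flow.
Path Plant→City (+1); total 1.
Path Plant→Q→City (+1); total 2.
Path Plant→U→City (+1); total 3.
No residual Plant→City path; max flow = 3.
Certifying cut of size 3: {Plant→City, Plant→Q, Plant→U}.

3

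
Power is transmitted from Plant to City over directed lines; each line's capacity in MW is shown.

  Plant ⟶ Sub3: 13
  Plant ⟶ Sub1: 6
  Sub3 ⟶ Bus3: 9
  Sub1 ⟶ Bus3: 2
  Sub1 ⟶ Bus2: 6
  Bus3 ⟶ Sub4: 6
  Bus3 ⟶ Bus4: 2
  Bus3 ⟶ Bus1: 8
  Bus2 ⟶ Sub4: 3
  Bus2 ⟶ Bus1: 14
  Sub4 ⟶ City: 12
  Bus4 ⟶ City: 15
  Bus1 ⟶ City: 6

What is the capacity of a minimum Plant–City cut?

15

Augment Plant→Sub3→Bus3→Sub4→City: bottleneck 6, flow now 6.
Augment Plant→Sub3→Bus3→Bus4→City: bottleneck 2, flow now 8.
Augment Plant→Sub3→Bus3→Bus1→City: bottleneck 1, flow now 9.
Augment Plant→Sub1→Bus3→Bus1→City: bottleneck 2, flow now 11.
Augment Plant→Sub1→Bus2→Sub4→City: bottleneck 3, flow now 14.
Augment Plant→Sub1→Bus2→Bus1→City: bottleneck 1, flow now 15.
No augmenting path remains; maximum flow = 15.
By max-flow min-cut, the minimum cut capacity equals the max flow.
In the residual graph, reachable from Plant: {Plant, Sub3}.
Min-cut edges: Plant→Sub1 (6), Sub3→Bus3 (9); capacity 6 + 9 = 15.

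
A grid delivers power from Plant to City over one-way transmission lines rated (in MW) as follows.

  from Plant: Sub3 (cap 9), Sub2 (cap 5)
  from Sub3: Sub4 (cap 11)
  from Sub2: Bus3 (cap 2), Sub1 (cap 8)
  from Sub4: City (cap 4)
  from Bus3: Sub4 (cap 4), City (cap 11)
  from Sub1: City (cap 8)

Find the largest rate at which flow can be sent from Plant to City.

9

Augment Plant→Sub3→Sub4→City: bottleneck 4, flow now 4.
Augment Plant→Sub2→Bus3→City: bottleneck 2, flow now 6.
Augment Plant→Sub2→Sub1→City: bottleneck 3, flow now 9.
No augmenting path remains; maximum flow = 9.
In the residual graph, reachable from Plant: {Plant, Sub3, Sub4}.
Min-cut edges: Plant→Sub2 (5), Sub4→City (4); capacity 5 + 4 = 9.
This cut is saturated, so no flow can exceed 9.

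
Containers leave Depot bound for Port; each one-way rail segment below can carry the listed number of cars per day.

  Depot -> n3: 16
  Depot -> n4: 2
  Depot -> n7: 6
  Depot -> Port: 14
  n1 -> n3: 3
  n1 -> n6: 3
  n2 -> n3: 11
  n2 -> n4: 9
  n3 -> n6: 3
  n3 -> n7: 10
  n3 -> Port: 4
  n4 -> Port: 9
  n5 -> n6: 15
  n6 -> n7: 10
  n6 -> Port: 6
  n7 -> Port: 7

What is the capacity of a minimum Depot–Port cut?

Augment Depot→Port: bottleneck 14, flow now 14.
Augment Depot→n3→Port: bottleneck 4, flow now 18.
Augment Depot→n4→Port: bottleneck 2, flow now 20.
Augment Depot→n7→Port: bottleneck 6, flow now 26.
Augment Depot→n3→n6→Port: bottleneck 3, flow now 29.
Augment Depot→n3→n7→Port: bottleneck 1, flow now 30.
No augmenting path remains; maximum flow = 30.
By max-flow min-cut, the minimum cut capacity equals the max flow.
In the residual graph, reachable from Depot: {Depot, n3, n7}.
Min-cut edges: Depot→n4 (2), Depot→Port (14), n3→n6 (3), n3→Port (4), n7→Port (7); capacity 2 + 14 + 3 + 4 + 7 = 30.

30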